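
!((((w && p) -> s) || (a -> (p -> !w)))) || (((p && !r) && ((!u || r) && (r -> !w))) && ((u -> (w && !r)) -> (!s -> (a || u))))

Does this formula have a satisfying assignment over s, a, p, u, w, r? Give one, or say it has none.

s=T, a=T, p=T, u=F, w=F, r=F

  !((((w && p) -> s) || (a -> (p -> !w)))) || (((p && !r) && ((!u || r) && (r -> !w))) && ((u -> (w && !r)) -> (!s -> (a || u)))) = True
    !((((w && p) -> s) || (a -> (p -> !w)))) = False
      ((w && p) -> s) || (a -> (p -> !w)) = True
        (w && p) -> s = True
          w && p = False
        a -> (p -> !w) = True
          p -> !w = True
            !w = True
    ((p && !r) && ((!u || r) && (r -> !w))) && ((u -> (w && !r)) -> (!s -> (a || u))) = True
      (p && !r) && ((!u || r) && (r -> !w)) = True
        p && !r = True
          !r = True
        (!u || r) && (r -> !w) = True
          !u || r = True
            !u = True
          r -> !w = True
            !w = True
      (u -> (w && !r)) -> (!s -> (a || u)) = True
        u -> (w && !r) = True
          w && !r = False
            !r = True
        !s -> (a || u) = True
          !s = False
          a || u = True
The formula evaluates to True.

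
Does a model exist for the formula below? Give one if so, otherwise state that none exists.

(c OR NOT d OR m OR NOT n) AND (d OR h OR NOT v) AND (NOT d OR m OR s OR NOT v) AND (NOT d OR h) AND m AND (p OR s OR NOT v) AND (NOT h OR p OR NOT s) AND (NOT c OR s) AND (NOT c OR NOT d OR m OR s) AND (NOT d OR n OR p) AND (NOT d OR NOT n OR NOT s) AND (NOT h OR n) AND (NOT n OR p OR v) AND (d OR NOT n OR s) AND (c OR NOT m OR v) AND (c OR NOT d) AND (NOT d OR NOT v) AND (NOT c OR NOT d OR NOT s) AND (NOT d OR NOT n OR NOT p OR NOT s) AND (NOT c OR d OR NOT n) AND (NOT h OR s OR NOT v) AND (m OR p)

v: False, p: True, d: False, s: True, h: False, n: False, m: True, c: True

Unit clause (m) forces m = True.
Set v = False.
  then (c OR NOT m OR v) forces c = True.
  then (NOT c OR s) forces s = True.
  then (NOT c OR NOT d OR NOT s) forces d = False.
  then (NOT c OR d OR NOT n) forces n = False.
  then (NOT h OR n) forces h = False.
Set p = True.
All clauses satisfied.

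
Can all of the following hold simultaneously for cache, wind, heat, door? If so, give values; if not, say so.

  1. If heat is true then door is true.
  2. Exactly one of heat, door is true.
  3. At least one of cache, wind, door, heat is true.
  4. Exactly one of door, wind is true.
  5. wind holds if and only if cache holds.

cache = False, wind = False, heat = False, door = True

  (1) heat=F ⇒ door: vacuous ✓
  (2) {heat, door}: 1 true — exactly one ✓
  (3) {cache, wind, door, heat}: 1 true — at least one ✓
  (4) {door, wind}: 1 true — exactly one ✓
  (5) wind=F, cache=F — same ✓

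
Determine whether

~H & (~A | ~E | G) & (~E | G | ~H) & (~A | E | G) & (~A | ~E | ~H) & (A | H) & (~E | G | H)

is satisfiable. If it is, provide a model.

G = True, E = True, H = False, A = True

Unit clause (~H) forces H = False.
In (A | H) only A is left, so A = True.
Set G = True.
Set E = True.
All clauses satisfied.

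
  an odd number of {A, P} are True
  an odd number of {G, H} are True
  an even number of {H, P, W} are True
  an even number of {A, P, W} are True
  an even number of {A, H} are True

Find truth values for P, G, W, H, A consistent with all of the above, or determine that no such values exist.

P = True; G = True; W = True; H = False; A = False

{A, P}: 1 true → odd ✓
{G, H}: 1 true → odd ✓
{H, P, W}: 2 true → even ✓
{A, P, W}: 2 true → even ✓
{A, H}: 0 true → even ✓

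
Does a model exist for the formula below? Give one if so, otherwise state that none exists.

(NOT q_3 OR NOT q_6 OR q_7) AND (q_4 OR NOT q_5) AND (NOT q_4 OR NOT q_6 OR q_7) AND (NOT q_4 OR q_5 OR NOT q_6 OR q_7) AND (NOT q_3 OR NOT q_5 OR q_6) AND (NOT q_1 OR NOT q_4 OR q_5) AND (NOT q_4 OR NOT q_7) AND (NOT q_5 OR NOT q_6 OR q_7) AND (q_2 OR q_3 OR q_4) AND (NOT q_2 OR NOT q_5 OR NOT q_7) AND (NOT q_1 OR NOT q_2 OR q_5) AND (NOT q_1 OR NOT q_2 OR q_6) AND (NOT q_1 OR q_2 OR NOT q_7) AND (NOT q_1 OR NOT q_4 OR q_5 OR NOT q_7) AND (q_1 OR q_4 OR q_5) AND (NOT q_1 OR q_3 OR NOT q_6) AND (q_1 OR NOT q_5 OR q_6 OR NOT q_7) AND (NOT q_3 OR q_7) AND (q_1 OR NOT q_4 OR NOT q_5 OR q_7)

Set q_1 = True.
Set q_2 = False.
  then (NOT q_1 OR q_2 OR NOT q_7) forces q_7 = False.
  then (NOT q_3 OR q_7) forces q_3 = False.
  then (q_2 OR q_3 OR q_4) forces q_4 = True.
  then (NOT q_1 OR q_3 OR NOT q_6) forces q_6 = False.
  then (NOT q_1 OR NOT q_4 OR q_5) forces q_5 = True.
All clauses satisfied.

q_1 = True, q_2 = False, q_3 = False, q_4 = True, q_5 = True, q_6 = False, q_7 = False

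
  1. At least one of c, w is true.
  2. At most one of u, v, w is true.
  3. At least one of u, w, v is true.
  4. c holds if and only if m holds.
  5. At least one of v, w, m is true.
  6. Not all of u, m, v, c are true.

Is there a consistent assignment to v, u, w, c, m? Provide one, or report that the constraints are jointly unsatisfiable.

v=T; u=F; w=F; c=T; m=T

  (1) {c, w}: 1 true — at least one ✓
  (2) {u, v, w}: 1 true — at most one ✓
  (3) {u, w, v}: 1 true — at least one ✓
  (4) c=T, m=T — same ✓
  (5) {v, w, m}: 2 true — at least one ✓
  (6) {u, m, v, c}: 3/4 true — not all ✓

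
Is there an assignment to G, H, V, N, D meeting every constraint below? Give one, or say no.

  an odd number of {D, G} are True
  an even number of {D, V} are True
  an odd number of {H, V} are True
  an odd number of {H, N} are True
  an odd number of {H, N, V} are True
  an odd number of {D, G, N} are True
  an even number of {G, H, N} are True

G = True; H = True; V = False; N = False; D = False

{D, G}: 1 true → odd ✓
{D, V}: 0 true → even ✓
{H, V}: 1 true → odd ✓
{H, N}: 1 true → odd ✓
{H, N, V}: 1 true → odd ✓
{D, G, N}: 1 true → odd ✓
{G, H, N}: 2 true → even ✓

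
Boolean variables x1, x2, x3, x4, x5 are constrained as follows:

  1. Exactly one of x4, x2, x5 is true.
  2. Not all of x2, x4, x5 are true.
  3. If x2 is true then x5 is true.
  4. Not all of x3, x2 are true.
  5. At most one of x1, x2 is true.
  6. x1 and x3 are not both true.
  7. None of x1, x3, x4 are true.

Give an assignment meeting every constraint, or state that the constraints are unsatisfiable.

x1 = False, x2 = False, x3 = False, x4 = False, x5 = True

  (1) {x4, x2, x5}: 1 true — exactly one ✓
  (2) {x2, x4, x5}: 1/3 true — not all ✓
  (3) x2=F ⇒ x5: vacuous ✓
  (4) {x3, x2}: 0/2 true — not all ✓
  (5) {x1, x2}: 0 true — at most one ✓
  (6) x1=F, x3=F — not both ✓
  (7) {x1, x3, x4}: 0 true — none ✓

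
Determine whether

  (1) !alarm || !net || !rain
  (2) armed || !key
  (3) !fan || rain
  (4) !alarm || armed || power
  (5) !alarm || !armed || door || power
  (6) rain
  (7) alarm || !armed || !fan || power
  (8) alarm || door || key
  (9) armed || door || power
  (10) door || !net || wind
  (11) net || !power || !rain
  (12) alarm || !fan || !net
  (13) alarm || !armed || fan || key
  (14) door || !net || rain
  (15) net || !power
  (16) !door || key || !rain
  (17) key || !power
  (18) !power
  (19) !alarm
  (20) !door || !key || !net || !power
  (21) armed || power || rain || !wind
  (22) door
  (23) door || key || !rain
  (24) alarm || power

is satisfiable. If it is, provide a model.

UNSATISFIABLE

Case alarm = True:
  Clause (!alarm) is falsified — contradiction.
Case alarm = False:
  (rain) forces rain = True.
  (!power) forces power = False.
  Clause (alarm || power) is falsified — contradiction.
Both cases fail, so the formula is unsatisfiable.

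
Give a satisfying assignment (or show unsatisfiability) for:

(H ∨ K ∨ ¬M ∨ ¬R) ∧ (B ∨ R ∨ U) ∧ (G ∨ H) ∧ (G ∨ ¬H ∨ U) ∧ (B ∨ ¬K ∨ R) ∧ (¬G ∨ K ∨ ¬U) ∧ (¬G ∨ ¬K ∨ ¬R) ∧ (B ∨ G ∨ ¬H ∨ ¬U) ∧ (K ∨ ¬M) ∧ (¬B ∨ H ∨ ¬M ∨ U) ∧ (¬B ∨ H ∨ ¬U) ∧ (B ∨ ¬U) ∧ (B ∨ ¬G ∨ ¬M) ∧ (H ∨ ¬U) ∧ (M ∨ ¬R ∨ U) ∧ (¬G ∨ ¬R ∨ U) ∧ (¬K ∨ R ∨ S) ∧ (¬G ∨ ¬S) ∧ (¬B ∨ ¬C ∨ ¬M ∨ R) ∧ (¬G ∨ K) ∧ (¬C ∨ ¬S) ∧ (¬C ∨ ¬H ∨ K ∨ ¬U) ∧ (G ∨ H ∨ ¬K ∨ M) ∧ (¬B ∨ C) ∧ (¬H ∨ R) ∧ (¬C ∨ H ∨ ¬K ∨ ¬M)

H: True; B: True; S: False; R: True; U: True; C: True; G: False; M: True; K: True

Set H = True.
  then (¬H ∨ R) forces R = True.
Try B = False:
  (B ∨ ¬U) forces U = False.
  (G ∨ ¬H ∨ U) forces G = True.
  clause (¬G ∨ ¬R ∨ U) is falsified — backtrack.
So B = True.
  then (¬B ∨ C) forces C = True.
  then (¬C ∨ ¬S) forces S = False.
Try U = False:
  (G ∨ ¬H ∨ U) forces G = True.
  clause (¬G ∨ ¬R ∨ U) is falsified — backtrack.
So U = True.
  then (¬C ∨ ¬H ∨ K ∨ ¬U) forces K = True.
  then (¬G ∨ ¬K ∨ ¬R) forces G = False.
Set M = True.
All clauses satisfied.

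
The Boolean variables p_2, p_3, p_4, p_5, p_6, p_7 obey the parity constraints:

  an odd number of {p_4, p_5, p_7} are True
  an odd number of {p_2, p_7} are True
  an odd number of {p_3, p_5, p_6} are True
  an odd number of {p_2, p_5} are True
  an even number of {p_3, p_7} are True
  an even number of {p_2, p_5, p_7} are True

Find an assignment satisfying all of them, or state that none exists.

p_2 = False; p_3 = True; p_4 = True; p_5 = True; p_6 = True; p_7 = True

{p_4, p_5, p_7}: 3 true → odd ✓
{p_2, p_7}: 1 true → odd ✓
{p_3, p_5, p_6}: 3 true → odd ✓
{p_2, p_5}: 1 true → odd ✓
{p_3, p_7}: 2 true → even ✓
{p_2, p_5, p_7}: 2 true → even ✓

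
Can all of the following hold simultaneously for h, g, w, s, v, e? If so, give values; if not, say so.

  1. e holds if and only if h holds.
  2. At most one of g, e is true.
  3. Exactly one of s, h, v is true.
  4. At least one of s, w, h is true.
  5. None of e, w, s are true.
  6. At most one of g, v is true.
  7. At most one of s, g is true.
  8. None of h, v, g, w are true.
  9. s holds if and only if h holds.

UNSATISFIABLE

Case h = True:
  Constraint (8) is violated (h=T) — contradiction.
Case h = False:
  (1) with h=F forces e = False.
  (5) forces w = False.
  (4) with w=F, h=F forces s = True.
  Constraint (5) is violated (s=T) — contradiction.
Both cases fail — unsatisfiable.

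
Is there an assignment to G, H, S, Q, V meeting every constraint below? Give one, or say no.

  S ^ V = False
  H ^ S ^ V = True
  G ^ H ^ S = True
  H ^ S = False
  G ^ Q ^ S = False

G: True, H: True, S: True, Q: False, V: True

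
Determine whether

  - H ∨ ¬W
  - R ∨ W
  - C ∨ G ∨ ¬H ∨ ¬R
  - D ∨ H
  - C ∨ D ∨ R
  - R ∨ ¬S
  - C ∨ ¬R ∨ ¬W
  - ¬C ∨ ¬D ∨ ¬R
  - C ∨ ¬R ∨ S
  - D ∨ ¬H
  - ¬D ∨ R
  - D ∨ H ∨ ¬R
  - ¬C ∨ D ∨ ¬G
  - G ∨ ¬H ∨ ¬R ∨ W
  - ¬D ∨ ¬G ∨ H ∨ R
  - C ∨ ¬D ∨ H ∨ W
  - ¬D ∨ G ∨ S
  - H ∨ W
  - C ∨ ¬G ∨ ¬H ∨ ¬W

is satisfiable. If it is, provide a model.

Set S = True.
  then (R ∨ ¬S) forces R = True.
Try W = True:
  (H ∨ ¬W) forces H = True.
  (C ∨ ¬R ∨ ¬W) forces C = True.
  (¬C ∨ ¬D ∨ ¬R) forces D = False.
  clause (D ∨ ¬H) is falsified — backtrack.
So W = False.
  then (H ∨ W) forces H = True.
  then (D ∨ ¬H) forces D = True.
  then (G ∨ ¬H ∨ ¬R ∨ W) forces G = True.
  then (¬C ∨ ¬D ∨ ¬R) forces C = False.
All clauses satisfied.

S = True, W = False, C = False, H = True, D = True, G = True, R = True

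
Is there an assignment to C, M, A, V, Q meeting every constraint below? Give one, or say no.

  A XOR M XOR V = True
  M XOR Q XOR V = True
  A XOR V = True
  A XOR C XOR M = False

C: True, M: False, A: True, V: False, Q: True

A XOR M XOR V = T XOR F XOR F = True ✓
M XOR Q XOR V = F XOR T XOR F = True ✓
A XOR V = T XOR F = True ✓
A XOR C XOR M = T XOR T XOR F = False ✓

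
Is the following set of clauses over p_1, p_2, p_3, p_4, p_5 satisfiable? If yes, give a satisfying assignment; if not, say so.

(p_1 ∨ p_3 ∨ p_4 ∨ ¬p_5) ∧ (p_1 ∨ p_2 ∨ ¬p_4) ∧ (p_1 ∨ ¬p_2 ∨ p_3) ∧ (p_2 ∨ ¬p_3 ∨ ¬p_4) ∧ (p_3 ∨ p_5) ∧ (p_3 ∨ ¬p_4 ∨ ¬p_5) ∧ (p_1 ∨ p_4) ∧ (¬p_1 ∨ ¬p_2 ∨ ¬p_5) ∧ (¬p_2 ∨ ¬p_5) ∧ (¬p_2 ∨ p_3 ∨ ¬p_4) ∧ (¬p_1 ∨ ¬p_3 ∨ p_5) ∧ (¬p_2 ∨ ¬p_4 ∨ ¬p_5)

Set p_1 = True.
Try p_2 = True:
  (¬p_1 ∨ ¬p_2 ∨ ¬p_5) forces p_5 = False.
  (p_3 ∨ p_5) forces p_3 = True.
  clause (¬p_1 ∨ ¬p_3 ∨ p_5) is falsified — backtrack.
So p_2 = False.
Set p_3 = True.
  then (p_2 ∨ ¬p_3 ∨ ¬p_4) forces p_4 = False.
  then (¬p_1 ∨ ¬p_3 ∨ p_5) forces p_5 = True.
All clauses satisfied.

p_1: True; p_2: False; p_3: True; p_4: False; p_5: True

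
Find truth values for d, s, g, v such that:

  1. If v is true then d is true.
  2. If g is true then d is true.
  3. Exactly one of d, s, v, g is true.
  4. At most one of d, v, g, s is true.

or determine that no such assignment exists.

d: True, s: False, g: False, v: False

  (1) v=F ⇒ d: vacuous ✓
  (2) g=F ⇒ d: vacuous ✓
  (3) {d, s, v, g}: 1 true — exactly one ✓
  (4) {d, v, g, s}: 1 true — at most one ✓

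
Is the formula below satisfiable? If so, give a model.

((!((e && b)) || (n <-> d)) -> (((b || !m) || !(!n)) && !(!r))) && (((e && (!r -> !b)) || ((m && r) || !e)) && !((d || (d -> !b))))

The conjunct !((d || (d -> !b))) is unsatisfiable on its own:
  b=F, d=F: evaluates to False.
  b=F, d=T: evaluates to False.
  b=T, d=F: evaluates to False.
  b=T, d=T: evaluates to False.
So the whole conjunction is unsatisfiable.

Unsatisfiable — no assignment works.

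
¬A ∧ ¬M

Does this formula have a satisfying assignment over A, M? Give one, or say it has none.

A: False, M: False

  ¬A = True
  ¬M = True
Both conjuncts True, so the formula holds.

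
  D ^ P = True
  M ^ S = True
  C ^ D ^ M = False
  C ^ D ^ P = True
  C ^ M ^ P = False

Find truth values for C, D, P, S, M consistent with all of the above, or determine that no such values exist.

Unsatisfiable — no assignment works.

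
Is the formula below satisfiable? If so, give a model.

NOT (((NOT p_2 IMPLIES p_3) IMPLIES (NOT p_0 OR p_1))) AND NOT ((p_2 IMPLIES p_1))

p_0=T; p_1=F; p_2=T; p_3=F

  NOT (((NOT p_2 IMPLIES p_3) IMPLIES (NOT p_0 OR p_1))) = True
    (NOT p_2 IMPLIES p_3) IMPLIES (NOT p_0 OR p_1) = False
      NOT p_2 IMPLIES p_3 = True
        NOT p_2 = False
      NOT p_0 OR p_1 = False
        NOT p_0 = False
  NOT ((p_2 IMPLIES p_1)) = True
    p_2 IMPLIES p_1 = False
Both conjuncts True, so the formula holds.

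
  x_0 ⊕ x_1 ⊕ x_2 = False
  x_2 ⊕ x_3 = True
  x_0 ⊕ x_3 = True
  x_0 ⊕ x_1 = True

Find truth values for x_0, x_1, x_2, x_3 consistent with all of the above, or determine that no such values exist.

x_0: True; x_1: False; x_2: True; x_3: False

x_0 ⊕ x_1 ⊕ x_2 = T ⊕ F ⊕ T = False ✓
x_2 ⊕ x_3 = T ⊕ F = True ✓
x_0 ⊕ x_3 = T ⊕ F = True ✓
x_0 ⊕ x_1 = T ⊕ F = True ✓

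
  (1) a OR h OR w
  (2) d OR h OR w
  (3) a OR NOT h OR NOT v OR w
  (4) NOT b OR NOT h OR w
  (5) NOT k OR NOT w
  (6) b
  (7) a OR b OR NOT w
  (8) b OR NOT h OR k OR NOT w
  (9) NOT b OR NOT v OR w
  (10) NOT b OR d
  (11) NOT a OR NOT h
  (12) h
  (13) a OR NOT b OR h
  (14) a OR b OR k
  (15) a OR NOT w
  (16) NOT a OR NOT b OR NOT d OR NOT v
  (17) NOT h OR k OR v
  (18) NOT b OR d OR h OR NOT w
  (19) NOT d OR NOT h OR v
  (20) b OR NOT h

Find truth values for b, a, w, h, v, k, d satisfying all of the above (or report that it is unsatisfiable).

UNSATISFIABLE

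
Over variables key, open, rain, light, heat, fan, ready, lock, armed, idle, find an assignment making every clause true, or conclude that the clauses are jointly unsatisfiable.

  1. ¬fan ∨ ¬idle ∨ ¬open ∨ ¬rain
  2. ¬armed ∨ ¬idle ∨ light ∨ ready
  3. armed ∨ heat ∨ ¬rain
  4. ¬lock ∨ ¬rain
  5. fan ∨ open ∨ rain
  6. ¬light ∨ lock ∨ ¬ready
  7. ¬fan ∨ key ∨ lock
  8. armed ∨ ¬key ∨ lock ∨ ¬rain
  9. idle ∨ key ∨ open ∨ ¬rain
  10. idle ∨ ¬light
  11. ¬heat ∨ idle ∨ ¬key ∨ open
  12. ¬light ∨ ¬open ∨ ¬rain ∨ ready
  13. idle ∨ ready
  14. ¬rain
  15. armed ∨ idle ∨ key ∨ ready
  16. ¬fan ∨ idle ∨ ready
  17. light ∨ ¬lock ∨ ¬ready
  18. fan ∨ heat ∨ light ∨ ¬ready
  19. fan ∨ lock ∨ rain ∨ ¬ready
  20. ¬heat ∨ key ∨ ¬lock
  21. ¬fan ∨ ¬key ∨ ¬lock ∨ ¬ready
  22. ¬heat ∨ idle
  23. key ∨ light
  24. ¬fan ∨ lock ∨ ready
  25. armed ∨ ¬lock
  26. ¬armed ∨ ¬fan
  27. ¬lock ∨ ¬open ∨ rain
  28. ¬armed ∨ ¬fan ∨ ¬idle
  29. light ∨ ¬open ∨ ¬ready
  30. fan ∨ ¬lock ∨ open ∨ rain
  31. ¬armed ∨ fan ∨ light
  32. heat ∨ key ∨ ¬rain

Unit clause (¬rain) forces rain = False.
Set key = True.
Set open = False.
  then (fan ∨ open ∨ rain) forces fan = True.
  then (¬armed ∨ ¬fan) forces armed = False.
  then (armed ∨ ¬lock) forces lock = False.
  then (¬fan ∨ lock ∨ ready) forces ready = True.
  then (¬light ∨ lock ∨ ¬ready) forces light = False.
Set heat = False.
Set idle = False.
All clauses satisfied.

key=T, open=F, rain=F, light=F, heat=F, fan=T, ready=T, lock=F, armed=F, idle=F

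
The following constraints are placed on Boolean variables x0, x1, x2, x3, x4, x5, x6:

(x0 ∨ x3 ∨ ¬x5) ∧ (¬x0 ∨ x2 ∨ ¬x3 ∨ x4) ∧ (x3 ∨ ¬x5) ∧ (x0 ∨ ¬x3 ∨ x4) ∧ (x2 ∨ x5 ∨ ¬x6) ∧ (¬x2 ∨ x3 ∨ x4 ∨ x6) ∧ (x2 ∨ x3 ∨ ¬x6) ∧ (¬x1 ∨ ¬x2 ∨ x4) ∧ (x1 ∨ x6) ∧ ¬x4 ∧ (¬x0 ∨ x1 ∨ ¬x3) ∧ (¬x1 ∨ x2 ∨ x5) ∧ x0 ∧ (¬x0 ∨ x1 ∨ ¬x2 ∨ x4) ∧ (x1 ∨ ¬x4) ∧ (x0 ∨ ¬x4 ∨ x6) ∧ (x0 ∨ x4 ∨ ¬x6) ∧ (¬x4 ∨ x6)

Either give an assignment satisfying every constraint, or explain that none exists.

No satisfying assignment exists.

Case x0 = True:
  (¬x4) forces x4 = False.
  If x2 = True:
    (¬x1 ∨ ¬x2 ∨ x4) forces x1 = False.
    clause (¬x0 ∨ x1 ∨ ¬x2 ∨ x4) is falsified.
  If x2 = False:
    (¬x0 ∨ x2 ∨ ¬x3 ∨ x4) forces x3 = False.
    (x3 ∨ ¬x5) forces x5 = False.
    (x2 ∨ x5 ∨ ¬x6) forces x6 = False.
    (x1 ∨ x6) forces x1 = True.
    clause (¬x1 ∨ x2 ∨ x5) is falsified.
  Every sub-case reaches a contradiction.
Case x0 = False:
  Clause (x0) is falsified — contradiction.
Both cases fail, so the formula is unsatisfiable.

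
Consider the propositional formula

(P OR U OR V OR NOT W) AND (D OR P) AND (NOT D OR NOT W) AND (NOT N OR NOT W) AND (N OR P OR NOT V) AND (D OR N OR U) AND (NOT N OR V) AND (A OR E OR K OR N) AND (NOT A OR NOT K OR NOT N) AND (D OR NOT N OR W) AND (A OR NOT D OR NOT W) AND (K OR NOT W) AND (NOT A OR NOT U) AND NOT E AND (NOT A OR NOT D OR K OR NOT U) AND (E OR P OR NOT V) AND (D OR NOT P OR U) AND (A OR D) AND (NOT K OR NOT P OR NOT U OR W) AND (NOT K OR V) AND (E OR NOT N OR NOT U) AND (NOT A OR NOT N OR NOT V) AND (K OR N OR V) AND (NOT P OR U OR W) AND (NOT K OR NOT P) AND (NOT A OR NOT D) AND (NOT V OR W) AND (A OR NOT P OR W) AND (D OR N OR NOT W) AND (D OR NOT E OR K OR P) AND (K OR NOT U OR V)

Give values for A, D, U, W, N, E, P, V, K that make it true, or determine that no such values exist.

Unsatisfiable — no assignment works.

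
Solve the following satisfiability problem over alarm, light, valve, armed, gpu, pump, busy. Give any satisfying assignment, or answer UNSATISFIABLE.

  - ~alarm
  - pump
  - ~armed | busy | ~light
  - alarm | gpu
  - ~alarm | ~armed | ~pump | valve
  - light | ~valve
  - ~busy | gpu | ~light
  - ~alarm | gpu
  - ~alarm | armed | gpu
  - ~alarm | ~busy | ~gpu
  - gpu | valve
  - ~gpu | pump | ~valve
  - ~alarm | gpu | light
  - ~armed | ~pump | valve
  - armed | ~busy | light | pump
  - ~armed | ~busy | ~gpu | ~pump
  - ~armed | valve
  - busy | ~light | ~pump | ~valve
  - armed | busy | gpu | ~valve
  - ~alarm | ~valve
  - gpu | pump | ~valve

Unit clause (~alarm) forces alarm = False.
Unit clause (pump) forces pump = True.
In (alarm | gpu) only gpu is left, so gpu = True.
Set light = True.
Set valve = True.
  then (busy | ~light | ~pump | ~valve) forces busy = True.
  then (~armed | ~busy | ~gpu | ~pump) forces armed = False.
All clauses satisfied.

alarm=F; light=T; valve=T; armed=F; gpu=T; pump=T; busy=T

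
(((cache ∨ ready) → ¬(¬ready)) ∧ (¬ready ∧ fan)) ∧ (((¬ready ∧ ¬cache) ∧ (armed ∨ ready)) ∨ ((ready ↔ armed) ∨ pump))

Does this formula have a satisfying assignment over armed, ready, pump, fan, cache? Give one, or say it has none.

armed = False, ready = False, pump = True, fan = True, cache = False

  ((cache ∨ ready) → ¬(¬ready)) ∧ (¬ready ∧ fan) = True
    (cache ∨ ready) → ¬(¬ready) = True
      cache ∨ ready = False
      ¬(¬ready) = False
        ¬ready = True
    ¬ready ∧ fan = True
      ¬ready = True
  ((¬ready ∧ ¬cache) ∧ (armed ∨ ready)) ∨ ((ready ↔ armed) ∨ pump) = True
    (¬ready ∧ ¬cache) ∧ (armed ∨ ready) = False
      ¬ready ∧ ¬cache = True
        ¬ready = True
        ¬cache = True
      armed ∨ ready = False
    (ready ↔ armed) ∨ pump = True
      ready ↔ armed = True
Both conjuncts True, so the formula holds.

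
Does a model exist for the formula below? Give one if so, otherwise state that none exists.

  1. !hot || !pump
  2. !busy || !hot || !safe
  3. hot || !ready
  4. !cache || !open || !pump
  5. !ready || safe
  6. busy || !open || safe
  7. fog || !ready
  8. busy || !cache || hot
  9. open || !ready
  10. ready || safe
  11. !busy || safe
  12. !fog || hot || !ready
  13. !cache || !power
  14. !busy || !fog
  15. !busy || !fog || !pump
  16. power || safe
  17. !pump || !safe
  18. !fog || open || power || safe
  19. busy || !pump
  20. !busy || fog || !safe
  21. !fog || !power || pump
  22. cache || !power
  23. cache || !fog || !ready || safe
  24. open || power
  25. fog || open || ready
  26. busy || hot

hot: True, ready: False, open: True, fog: True, pump: False, power: False, busy: False, safe: True, cache: False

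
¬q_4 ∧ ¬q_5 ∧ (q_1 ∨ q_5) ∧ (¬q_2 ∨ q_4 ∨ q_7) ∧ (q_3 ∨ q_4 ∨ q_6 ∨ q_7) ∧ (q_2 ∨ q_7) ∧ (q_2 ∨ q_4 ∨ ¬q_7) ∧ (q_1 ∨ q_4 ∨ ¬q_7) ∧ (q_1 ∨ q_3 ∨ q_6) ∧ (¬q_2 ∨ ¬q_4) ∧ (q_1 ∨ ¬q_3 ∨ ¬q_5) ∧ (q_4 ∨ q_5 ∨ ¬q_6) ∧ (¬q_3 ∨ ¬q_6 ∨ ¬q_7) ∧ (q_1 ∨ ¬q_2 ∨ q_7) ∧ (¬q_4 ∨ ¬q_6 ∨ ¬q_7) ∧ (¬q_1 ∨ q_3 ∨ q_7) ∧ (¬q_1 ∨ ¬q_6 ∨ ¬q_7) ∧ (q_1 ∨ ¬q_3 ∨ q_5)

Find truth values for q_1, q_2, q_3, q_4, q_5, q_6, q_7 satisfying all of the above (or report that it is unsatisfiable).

Unit clause (¬q_4) forces q_4 = False.
Unit clause (¬q_5) forces q_5 = False.
In (q_1 ∨ q_5) only q_1 is left, so q_1 = True.
In (q_4 ∨ q_5 ∨ ¬q_6) only ¬q_6 is left, so q_6 = False.
Try q_2 = False:
  (q_2 ∨ q_7) forces q_7 = True.
  clause (q_2 ∨ q_4 ∨ ¬q_7) is falsified — backtrack.
So q_2 = True.
  then (¬q_2 ∨ q_4 ∨ q_7) forces q_7 = True.
Set q_3 = True.
All clauses satisfied.

q_1 = True; q_2 = True; q_3 = True; q_4 = False; q_5 = False; q_6 = False; q_7 = True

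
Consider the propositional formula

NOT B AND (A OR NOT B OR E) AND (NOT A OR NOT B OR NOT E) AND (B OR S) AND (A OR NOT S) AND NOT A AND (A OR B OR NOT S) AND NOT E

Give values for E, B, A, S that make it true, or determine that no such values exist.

Case B = True:
  Clause (NOT B) is falsified — contradiction.
Case B = False:
  (B OR S) forces S = True.
  (A OR NOT S) forces A = True.
  Clause (NOT A) is falsified — contradiction.
Both cases fail, so the formula is unsatisfiable.

The formula is unsatisfiable.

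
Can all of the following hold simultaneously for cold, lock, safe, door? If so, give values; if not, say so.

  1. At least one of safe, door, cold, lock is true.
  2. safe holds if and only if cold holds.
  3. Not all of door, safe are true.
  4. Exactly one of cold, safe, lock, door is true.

cold = False, lock = True, safe = False, door = False

  (1) {safe, door, cold, lock}: 1 true — at least one ✓
  (2) safe=F, cold=F — same ✓
  (3) {door, safe}: 0/2 true — not all ✓
  (4) {cold, safe, lock, door}: 1 true — exactly one ✓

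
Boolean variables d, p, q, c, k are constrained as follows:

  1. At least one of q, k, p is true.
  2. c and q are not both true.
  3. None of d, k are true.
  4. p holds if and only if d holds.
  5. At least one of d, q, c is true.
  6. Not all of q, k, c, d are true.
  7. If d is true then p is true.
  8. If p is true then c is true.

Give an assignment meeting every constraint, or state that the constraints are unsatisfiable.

d = False, p = False, q = True, c = False, k = False

  (1) {q, k, p}: 1 true — at least one ✓
  (2) c=F, q=T — not both ✓
  (3) {d, k}: 0 true — none ✓
  (4) p=F, d=F — same ✓
  (5) {d, q, c}: 1 true — at least one ✓
  (6) {q, k, c, d}: 1/4 true — not all ✓
  (7) d=F ⇒ p: vacuous ✓
  (8) p=F ⇒ c: vacuous ✓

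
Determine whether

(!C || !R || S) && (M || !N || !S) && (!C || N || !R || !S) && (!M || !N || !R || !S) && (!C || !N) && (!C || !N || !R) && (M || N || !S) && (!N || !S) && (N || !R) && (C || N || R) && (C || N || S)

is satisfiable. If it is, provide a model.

Set S = False.
Set M = False.
Set R = False.
Set C = False.
  then (C || N || R) forces N = True.
All clauses satisfied.

S: False; M: False; R: False; C: False; N: True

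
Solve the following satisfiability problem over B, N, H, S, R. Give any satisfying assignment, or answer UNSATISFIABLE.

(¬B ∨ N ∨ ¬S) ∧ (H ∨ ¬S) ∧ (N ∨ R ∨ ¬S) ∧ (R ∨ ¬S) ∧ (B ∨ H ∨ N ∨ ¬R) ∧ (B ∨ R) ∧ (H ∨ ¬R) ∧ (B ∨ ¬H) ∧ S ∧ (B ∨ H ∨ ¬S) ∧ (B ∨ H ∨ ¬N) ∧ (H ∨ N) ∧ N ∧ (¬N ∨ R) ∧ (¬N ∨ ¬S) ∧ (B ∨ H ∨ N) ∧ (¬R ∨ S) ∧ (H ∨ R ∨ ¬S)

Case N = True:
  (S) forces S = True.
  Clause (¬N ∨ ¬S) is falsified — contradiction.
Case N = False:
  Clause (N) is falsified — contradiction.
Both cases fail, so the formula is unsatisfiable.

Unsatisfiable — no assignment works.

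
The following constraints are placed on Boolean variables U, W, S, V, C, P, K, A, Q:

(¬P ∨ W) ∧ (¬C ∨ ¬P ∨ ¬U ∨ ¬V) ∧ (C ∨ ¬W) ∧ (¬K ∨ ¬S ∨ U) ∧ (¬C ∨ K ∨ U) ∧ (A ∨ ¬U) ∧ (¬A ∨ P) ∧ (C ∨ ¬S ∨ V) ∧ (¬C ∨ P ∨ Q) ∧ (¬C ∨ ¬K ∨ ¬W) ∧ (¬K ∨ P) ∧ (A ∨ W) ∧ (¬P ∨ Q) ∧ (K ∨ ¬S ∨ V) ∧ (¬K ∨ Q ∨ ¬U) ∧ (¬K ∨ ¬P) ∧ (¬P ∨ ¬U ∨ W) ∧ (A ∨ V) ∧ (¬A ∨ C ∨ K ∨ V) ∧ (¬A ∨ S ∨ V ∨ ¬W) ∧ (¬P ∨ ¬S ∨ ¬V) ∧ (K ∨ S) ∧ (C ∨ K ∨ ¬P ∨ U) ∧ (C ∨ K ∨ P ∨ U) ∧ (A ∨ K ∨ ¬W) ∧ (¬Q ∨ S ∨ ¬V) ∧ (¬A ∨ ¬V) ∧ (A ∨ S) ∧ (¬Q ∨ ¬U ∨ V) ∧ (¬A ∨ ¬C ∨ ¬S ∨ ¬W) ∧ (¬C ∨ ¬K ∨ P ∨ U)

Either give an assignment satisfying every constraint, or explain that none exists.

Case K = True:
  (¬K ∨ P) forces P = True.
  Clause (¬K ∨ ¬P) is falsified — contradiction.
Case K = False:
  (K ∨ S) forces S = True.
  (K ∨ ¬S ∨ V) forces V = True.
  (¬P ∨ ¬S ∨ ¬V) forces P = False.
  (¬A ∨ P) forces A = False.
  (A ∨ ¬U) forces U = False.
  (¬C ∨ K ∨ U) forces C = False.
  Clause (C ∨ K ∨ P ∨ U) is falsified — contradiction.
Both cases fail, so the formula is unsatisfiable.

UNSATISFIABLE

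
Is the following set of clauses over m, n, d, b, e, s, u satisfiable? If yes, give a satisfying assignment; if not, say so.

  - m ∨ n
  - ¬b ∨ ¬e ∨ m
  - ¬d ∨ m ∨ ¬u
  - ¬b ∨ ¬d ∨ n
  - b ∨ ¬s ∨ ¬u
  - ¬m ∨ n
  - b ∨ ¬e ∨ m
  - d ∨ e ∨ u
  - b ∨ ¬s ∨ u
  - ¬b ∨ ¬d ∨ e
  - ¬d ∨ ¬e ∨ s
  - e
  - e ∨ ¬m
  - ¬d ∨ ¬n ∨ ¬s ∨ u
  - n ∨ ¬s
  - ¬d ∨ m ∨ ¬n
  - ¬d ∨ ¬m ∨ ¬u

m: True; n: True; d: False; b: True; e: True; s: True; u: True

Unit clause (e) forces e = True.
Try m = False:
  (m ∨ n) forces n = True.
  (¬b ∨ ¬e ∨ m) forces b = False.
  clause (b ∨ ¬e ∨ m) is falsified — backtrack.
So m = True.
  then (¬m ∨ n) forces n = True.
Set d = False.
Set b = True.
Set s = True.
Set u = True.
All clauses satisfied.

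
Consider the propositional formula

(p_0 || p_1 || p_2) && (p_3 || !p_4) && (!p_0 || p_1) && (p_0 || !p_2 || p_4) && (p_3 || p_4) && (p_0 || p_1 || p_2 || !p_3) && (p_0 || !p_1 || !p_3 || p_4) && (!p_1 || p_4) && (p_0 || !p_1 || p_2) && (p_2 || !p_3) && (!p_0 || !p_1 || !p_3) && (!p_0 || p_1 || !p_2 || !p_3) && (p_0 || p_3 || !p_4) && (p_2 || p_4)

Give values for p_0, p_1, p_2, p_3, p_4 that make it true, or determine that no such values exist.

p_0 = False, p_1 = True, p_2 = True, p_3 = True, p_4 = True

Try p_0 = True:
  (!p_0 || p_1) forces p_1 = True.
  (!p_1 || p_4) forces p_4 = True.
  (p_3 || !p_4) forces p_3 = True.
  clause (!p_0 || !p_1 || !p_3) is falsified — backtrack.
So p_0 = False.
Set p_1 = True.
  then (!p_1 || p_4) forces p_4 = True.
  then (p_0 || !p_1 || p_2) forces p_2 = True.
  then (p_0 || p_3 || !p_4) forces p_3 = True.
All clauses satisfied.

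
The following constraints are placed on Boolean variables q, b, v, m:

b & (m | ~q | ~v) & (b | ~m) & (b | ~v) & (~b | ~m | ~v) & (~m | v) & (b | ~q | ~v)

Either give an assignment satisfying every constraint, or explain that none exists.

q = True, b = True, v = False, m = False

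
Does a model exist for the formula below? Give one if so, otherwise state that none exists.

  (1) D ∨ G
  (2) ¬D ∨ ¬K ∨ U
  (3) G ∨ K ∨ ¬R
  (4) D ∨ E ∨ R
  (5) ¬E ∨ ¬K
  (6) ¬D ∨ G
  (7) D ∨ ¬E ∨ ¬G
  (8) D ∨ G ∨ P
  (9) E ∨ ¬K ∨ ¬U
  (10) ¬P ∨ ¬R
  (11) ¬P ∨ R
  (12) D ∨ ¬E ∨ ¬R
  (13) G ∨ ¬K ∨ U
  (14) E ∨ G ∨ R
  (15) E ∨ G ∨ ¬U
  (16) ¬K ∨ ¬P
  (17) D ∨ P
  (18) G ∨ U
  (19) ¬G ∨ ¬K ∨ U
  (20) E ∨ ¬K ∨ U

K = False, U = True, E = True, R = False, D = True, P = False, G = True

Try K = True:
  (¬E ∨ ¬K) forces E = False.
  (E ∨ ¬K ∨ ¬U) forces U = False.
  clause (E ∨ ¬K ∨ U) is falsified — backtrack.
So K = False.
Set U = True.
Set E = True.
Set R = False.
  then (¬P ∨ R) forces P = False.
  then (D ∨ P) forces D = True.
  then (¬D ∨ G) forces G = True.
All clauses satisfied.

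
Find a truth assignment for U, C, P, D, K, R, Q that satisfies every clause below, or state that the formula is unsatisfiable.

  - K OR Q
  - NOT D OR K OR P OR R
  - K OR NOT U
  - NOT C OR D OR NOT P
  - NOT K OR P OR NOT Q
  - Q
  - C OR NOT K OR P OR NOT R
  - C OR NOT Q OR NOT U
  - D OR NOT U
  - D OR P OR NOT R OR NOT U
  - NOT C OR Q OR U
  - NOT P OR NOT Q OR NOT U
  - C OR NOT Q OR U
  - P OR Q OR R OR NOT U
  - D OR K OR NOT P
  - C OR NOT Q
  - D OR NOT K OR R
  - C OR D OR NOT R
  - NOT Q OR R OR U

U = False, C = True, P = True, D = True, K = False, R = True, Q = True

Unit clause (Q) forces Q = True.
In (C OR NOT Q) only C is left, so C = True.
Try U = True:
  (K OR NOT U) forces K = True.
  (NOT K OR P OR NOT Q) forces P = True.
  clause (NOT P OR NOT Q OR NOT U) is falsified — backtrack.
So U = False.
  then (NOT Q OR R OR U) forces R = True.
Set P = True.
  then (NOT C OR D OR NOT P) forces D = True.
Set K = False.
All clauses satisfied.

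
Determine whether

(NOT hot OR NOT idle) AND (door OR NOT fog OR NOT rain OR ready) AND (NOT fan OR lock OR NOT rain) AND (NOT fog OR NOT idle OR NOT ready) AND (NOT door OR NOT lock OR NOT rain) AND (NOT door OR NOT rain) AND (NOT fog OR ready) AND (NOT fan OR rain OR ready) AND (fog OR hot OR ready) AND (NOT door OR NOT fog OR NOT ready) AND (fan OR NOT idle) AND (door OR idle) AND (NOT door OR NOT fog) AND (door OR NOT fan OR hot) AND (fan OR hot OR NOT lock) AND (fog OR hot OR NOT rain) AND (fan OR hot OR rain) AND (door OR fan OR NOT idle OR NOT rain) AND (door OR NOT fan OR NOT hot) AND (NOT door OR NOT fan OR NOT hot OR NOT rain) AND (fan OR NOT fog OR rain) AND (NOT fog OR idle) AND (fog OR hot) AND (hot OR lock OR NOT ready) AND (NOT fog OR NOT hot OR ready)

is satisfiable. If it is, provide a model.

Set lock = False.
Try rain = True:
  (NOT fan OR lock OR NOT rain) forces fan = False.
  (NOT door OR NOT rain) forces door = False.
  (fan OR NOT idle) forces idle = False.
  clause (door OR idle) is falsified — backtrack.
So rain = False.
Set ready = True.
  then (hot OR lock OR NOT ready) forces hot = True.
  then (NOT hot OR NOT idle) forces idle = False.
  then (door OR idle) forces door = True.
  then (NOT door OR NOT fog) forces fog = False.
Set fan = True.
All clauses satisfied.

lock = False, rain = False, ready = True, door = True, hot = True, fan = True, fog = False, idle = False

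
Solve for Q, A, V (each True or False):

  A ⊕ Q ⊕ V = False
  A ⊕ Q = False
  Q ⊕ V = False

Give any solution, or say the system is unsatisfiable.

Q: False, A: False, V: False

A ⊕ Q ⊕ V = F ⊕ F ⊕ F = False ✓
A ⊕ Q = F ⊕ F = False ✓
Q ⊕ V = F ⊕ F = False ✓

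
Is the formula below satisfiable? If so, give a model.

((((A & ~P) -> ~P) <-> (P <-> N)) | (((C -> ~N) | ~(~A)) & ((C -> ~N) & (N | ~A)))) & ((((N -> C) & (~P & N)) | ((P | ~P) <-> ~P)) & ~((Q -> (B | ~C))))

P: False; Q: True; N: False; A: True; C: True; B: False

  (((A & ~P) -> ~P) <-> (P <-> N)) | (((C -> ~N) | ~(~A)) & ((C -> ~N) & (N | ~A))) = True
    ((A & ~P) -> ~P) <-> (P <-> N) = True
      (A & ~P) -> ~P = True
        A & ~P = True
          ~P = True
        ~P = True
      P <-> N = True
    ((C -> ~N) | ~(~A)) & ((C -> ~N) & (N | ~A)) = False
      (C -> ~N) | ~(~A) = True
        C -> ~N = True
          ~N = True
        ~(~A) = True
          ~A = False
      (C -> ~N) & (N | ~A) = False
        C -> ~N = True
          ~N = True
        N | ~A = False
          ~A = False
  (((N -> C) & (~P & N)) | ((P | ~P) <-> ~P)) & ~((Q -> (B | ~C))) = True
    ((N -> C) & (~P & N)) | ((P | ~P) <-> ~P) = True
      (N -> C) & (~P & N) = False
        N -> C = True
        ~P & N = False
          ~P = True
      (P | ~P) <-> ~P = True
        P | ~P = True
          ~P = True
        ~P = True
    ~((Q -> (B | ~C))) = True
      Q -> (B | ~C) = False
        B | ~C = False
          ~C = False
Both conjuncts True, so the formula holds.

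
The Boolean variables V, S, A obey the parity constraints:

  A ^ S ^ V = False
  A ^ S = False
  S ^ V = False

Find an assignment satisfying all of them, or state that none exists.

V: False, S: False, A: False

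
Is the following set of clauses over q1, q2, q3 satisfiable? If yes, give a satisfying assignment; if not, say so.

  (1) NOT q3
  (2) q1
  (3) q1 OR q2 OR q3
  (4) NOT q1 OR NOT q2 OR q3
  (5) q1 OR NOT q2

q1: True; q2: False; q3: False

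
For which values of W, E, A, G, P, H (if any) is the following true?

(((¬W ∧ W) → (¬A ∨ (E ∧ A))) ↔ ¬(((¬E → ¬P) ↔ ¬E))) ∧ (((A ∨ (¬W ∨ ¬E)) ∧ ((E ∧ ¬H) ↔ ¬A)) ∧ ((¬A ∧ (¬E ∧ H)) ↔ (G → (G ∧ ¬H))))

W = True; E = True; A = True; G = True; P = False; H = True

  ((¬W ∧ W) → (¬A ∨ (E ∧ A))) ↔ ¬(((¬E → ¬P) ↔ ¬E)) = True
    (¬W ∧ W) → (¬A ∨ (E ∧ A)) = True
      ¬W ∧ W = False
        ¬W = False
      ¬A ∨ (E ∧ A) = True
        ¬A = False
        E ∧ A = True
    ¬(((¬E → ¬P) ↔ ¬E)) = True
      (¬E → ¬P) ↔ ¬E = False
        ¬E → ¬P = True
          ¬E = False
          ¬P = True
        ¬E = False
  ((A ∨ (¬W ∨ ¬E)) ∧ ((E ∧ ¬H) ↔ ¬A)) ∧ ((¬A ∧ (¬E ∧ H)) ↔ (G → (G ∧ ¬H))) = True
    (A ∨ (¬W ∨ ¬E)) ∧ ((E ∧ ¬H) ↔ ¬A) = True
      A ∨ (¬W ∨ ¬E) = True
        ¬W ∨ ¬E = False
          ¬W = False
          ¬E = False
      (E ∧ ¬H) ↔ ¬A = True
        E ∧ ¬H = False
          ¬H = False
        ¬A = False
    (¬A ∧ (¬E ∧ H)) ↔ (G → (G ∧ ¬H)) = True
      ¬A ∧ (¬E ∧ H) = False
        ¬A = False
        ¬E ∧ H = False
          ¬E = False
      G → (G ∧ ¬H) = False
        G ∧ ¬H = False
          ¬H = False
Both conjuncts True, so the formula holds.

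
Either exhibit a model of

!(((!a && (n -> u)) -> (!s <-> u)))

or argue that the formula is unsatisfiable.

u = False; n = False; a = False; s = False

  !(((!a && (n -> u)) -> (!s <-> u))) = True
    (!a && (n -> u)) -> (!s <-> u) = False
      !a && (n -> u) = True
        !a = True
        n -> u = True
      !s <-> u = False
        !s = True
The formula evaluates to True.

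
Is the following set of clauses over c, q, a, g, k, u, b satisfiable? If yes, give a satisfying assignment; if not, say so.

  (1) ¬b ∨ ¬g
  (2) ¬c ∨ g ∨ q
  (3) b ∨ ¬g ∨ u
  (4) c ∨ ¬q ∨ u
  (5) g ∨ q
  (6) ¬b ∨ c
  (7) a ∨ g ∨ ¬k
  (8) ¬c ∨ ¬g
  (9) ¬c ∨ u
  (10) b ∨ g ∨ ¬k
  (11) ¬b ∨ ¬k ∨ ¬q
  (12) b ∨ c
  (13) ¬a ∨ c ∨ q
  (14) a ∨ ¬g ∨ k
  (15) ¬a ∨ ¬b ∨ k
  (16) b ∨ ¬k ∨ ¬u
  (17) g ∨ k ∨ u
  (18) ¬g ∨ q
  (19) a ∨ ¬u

Set c = True.
  then (¬c ∨ ¬g) forces g = False.
  then (¬c ∨ u) forces u = True.
  then (a ∨ ¬u) forces a = True.
  then (¬c ∨ g ∨ q) forces q = True.
Set k = False.
  then (¬a ∨ ¬b ∨ k) forces b = False.
All clauses satisfied.

c=T; q=T; a=T; g=F; k=F; u=T; b=F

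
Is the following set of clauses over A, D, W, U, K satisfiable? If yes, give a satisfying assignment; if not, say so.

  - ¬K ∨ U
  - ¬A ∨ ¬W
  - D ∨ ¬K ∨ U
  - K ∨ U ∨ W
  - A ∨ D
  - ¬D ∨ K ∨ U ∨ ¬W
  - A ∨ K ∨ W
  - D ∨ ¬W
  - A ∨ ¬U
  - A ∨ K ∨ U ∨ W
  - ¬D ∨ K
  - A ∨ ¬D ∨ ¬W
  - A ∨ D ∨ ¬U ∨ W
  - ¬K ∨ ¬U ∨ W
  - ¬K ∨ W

Try A = False:
  (A ∨ D) forces D = True.
  (A ∨ ¬U) forces U = False.
  (¬K ∨ U) forces K = False.
  clause (¬D ∨ K) is falsified — backtrack.
So A = True.
  then (¬A ∨ ¬W) forces W = False.
  then (¬K ∨ W) forces K = False.
  then (K ∨ U ∨ W) forces U = True.
  then (¬D ∨ K) forces D = False.
All clauses satisfied.

A = True, D = False, W = False, U = True, K = False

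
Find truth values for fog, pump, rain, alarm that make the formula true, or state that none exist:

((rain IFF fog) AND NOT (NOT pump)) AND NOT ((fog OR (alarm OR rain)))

fog = False; pump = True; rain = False; alarm = False

  (rain IFF fog) AND NOT (NOT pump) = True
    rain IFF fog = True
    NOT (NOT pump) = True
      NOT pump = False
  NOT ((fog OR (alarm OR rain))) = True
    fog OR (alarm OR rain) = False
      alarm OR rain = False
Both conjuncts True, so the formula holds.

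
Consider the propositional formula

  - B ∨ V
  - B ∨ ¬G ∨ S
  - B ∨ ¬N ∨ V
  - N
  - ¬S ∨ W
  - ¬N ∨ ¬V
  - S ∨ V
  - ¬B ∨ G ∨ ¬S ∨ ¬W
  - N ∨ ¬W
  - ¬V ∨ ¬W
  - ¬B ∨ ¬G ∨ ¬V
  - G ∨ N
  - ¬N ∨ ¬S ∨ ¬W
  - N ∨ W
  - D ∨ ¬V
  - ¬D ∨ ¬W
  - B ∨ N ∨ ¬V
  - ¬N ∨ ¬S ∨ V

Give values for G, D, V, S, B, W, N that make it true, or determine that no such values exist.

Case N = True:
  (¬N ∨ ¬V) forces V = False.
  (B ∨ V) forces B = True.
  (S ∨ V) forces S = True.
  Clause (¬N ∨ ¬S ∨ V) is falsified — contradiction.
Case N = False:
  Clause (N) is falsified — contradiction.
Both cases fail, so the formula is unsatisfiable.

Unsatisfiable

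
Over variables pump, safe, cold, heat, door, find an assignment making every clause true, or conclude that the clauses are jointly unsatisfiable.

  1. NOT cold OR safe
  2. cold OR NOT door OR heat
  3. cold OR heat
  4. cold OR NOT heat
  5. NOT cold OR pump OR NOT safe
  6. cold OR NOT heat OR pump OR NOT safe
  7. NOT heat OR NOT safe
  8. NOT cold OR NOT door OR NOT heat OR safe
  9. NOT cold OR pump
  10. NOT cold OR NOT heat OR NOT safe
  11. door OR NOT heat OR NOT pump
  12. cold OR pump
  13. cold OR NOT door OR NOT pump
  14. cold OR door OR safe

Try pump = False:
  (NOT cold OR pump) forces cold = False.
  clause (cold OR pump) is falsified — backtrack.
So pump = True.
Set safe = True.
  then (NOT heat OR NOT safe) forces heat = False.
  then (cold OR heat) forces cold = True.
Set door = True.
All clauses satisfied.

pump: True, safe: True, cold: True, heat: False, door: True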